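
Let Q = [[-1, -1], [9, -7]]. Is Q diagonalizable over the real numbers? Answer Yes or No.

No

Characteristic polynomial: p(r) = r^2 + 8r + 16 = (r + 4)^2.
r = -4 has algebraic multiplicity 2; rank(Q + 4I) = 1, so geometric multiplicity = 1.
Geometric multiplicity < algebraic multiplicity, so Q is not diagonalizable.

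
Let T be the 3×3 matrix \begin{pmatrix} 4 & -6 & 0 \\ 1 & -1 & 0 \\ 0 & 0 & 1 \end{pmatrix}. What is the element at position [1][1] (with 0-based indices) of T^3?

Characteristic polynomial: λ^3 - 4λ^2 + 5λ - 2 = (λ - 2)(λ - 1)^2, so the eigenvalues are 1, 1, 2.
λ=1: eigenvector (0, 0, 1).
λ=1: eigenvector (2, 1, 0).
λ=2: eigenvector (3, 1, 0).
P = [[0, 2, 3], [0, 1, 1], [1, 0, 0]], D = diag(1, 1, 2), P⁻¹ = [[0, 0, 1], [-1, 3, 0], [1, -2, 0]].
T³ = P·diag(1, 1, 8)·P⁻¹ = [[22, -42, 0], [7, -13, 0], [0, 0, 1]].
The requested entry is -13.

-13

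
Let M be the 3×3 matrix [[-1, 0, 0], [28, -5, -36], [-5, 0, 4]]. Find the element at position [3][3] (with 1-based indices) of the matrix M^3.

64

Characteristic polynomial: s^3 + 2s^2 - 19s - 20 = (s - 4)(s + 1)(s + 5), so the eigenvalues are -5, -1, 4.
s=4: eigenvector (0, 4, -1).
s=-1: eigenvector (1, -2, 1).
s=-5: eigenvector (0, 1, 0).
P = [[0, 1, 0], [4, -2, 1], [-1, 1, 0]], D = diag(4, -1, -5), P⁻¹ = [[1, 0, -1], [1, 0, 0], [-2, 1, 4]].
M³ = P·diag(64, -1, -125)·P⁻¹ = [[-1, 0, 0], [508, -125, -756], [-65, 0, 64]].
The requested entry is 64.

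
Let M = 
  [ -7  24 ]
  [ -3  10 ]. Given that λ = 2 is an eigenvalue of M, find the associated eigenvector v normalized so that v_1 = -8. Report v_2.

-3

M − 2I = [[-9, 24], [-3, 8]].
Solving (M − 2I)v = 0 gives the eigenspace spanned by (-8, -3).
With v_1 = -8, v = (-8, -3), so v_2 = -3.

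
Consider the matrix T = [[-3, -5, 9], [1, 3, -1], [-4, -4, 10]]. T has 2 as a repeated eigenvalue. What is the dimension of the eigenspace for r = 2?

1

T − 2I = [[-5, -5, 9], [1, 1, -1], [-4, -4, 8]].
This matrix has rank 2, so its null space has dimension 3 − 2 = 1.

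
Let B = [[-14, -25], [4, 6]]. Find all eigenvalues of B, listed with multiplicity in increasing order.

-4, -4

Characteristic polynomial: p(λ) = λ^2 + 8λ + 16 = (λ + 4)^2.
Roots (with multiplicity): -4, -4.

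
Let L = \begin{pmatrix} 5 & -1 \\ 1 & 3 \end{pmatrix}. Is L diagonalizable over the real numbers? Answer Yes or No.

Characteristic polynomial: p(s) = s^2 - 8s + 16 = (s - 4)^2.
s = 4 has algebraic multiplicity 2; rank(L − 4I) = 1, so geometric multiplicity = 1.
Geometric multiplicity < algebraic multiplicity, so L is not diagonalizable.

No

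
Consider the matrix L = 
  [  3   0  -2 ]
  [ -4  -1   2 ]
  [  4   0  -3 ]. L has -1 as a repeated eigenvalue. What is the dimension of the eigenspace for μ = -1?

2

L + 1I = [[4, 0, -2], [-4, 0, 2], [4, 0, -2]].
This matrix has rank 1, so its null space has dimension 3 − 1 = 2.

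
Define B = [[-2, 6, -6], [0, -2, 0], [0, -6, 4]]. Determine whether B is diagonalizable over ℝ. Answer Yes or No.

Yes

Characteristic polynomial: p(λ) = λ^3 - 12λ - 16 = (λ - 4)(λ + 2)^2.
λ = -2 has algebraic multiplicity 2; rank(B + 2I) = 1, so geometric multiplicity = 2.
Every eigenvalue has geometric = algebraic multiplicity, so B is diagonalizable.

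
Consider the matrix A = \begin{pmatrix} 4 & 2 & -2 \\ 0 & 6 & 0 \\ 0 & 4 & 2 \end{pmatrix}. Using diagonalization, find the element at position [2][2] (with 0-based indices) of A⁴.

16

Characteristic polynomial: s^3 - 12s^2 + 44s - 48 = (s - 6)(s - 4)(s - 2), so the eigenvalues are 2, 4, 6.
s=4: eigenvector (1, 0, 0).
s=6: eigenvector (0, 1, 1).
s=2: eigenvector (1, 0, 1).
P = [[1, 0, 1], [0, 1, 0], [0, 1, 1]], D = diag(4, 6, 2), P⁻¹ = [[1, 1, -1], [0, 1, 0], [0, -1, 1]].
A⁴ = P·diag(256, 1296, 16)·P⁻¹ = [[256, 240, -240], [0, 1296, 0], [0, 1280, 16]].
The requested entry is 16.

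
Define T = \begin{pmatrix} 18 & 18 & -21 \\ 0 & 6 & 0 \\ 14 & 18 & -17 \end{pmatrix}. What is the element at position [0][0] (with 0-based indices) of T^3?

Characteristic polynomial: s^3 - 7s^2 - 6s + 72 = (s - 6)(s - 4)(s + 3), so the eigenvalues are -3, 4, 6.
s=4: eigenvector (3, 0, 2).
s=6: eigenvector (2, 1, 2).
s=-3: eigenvector (1, 0, 1).
P = [[3, 2, 1], [0, 1, 0], [2, 2, 1]], D = diag(4, 6, -3), P⁻¹ = [[1, 0, -1], [0, 1, 0], [-2, -2, 3]].
T³ = P·diag(64, 216, -27)·P⁻¹ = [[246, 486, -273], [0, 216, 0], [182, 486, -209]].
The requested entry is 246.

246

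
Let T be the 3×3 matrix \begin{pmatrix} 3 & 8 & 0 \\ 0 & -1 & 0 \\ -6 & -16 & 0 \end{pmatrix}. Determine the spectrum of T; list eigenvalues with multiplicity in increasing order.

Characteristic polynomial: p(r) = r^3 - 2r^2 - 3r = r(r - 3)(r + 1).
Roots (with multiplicity): -1, 0, 3.

-1, 0, 3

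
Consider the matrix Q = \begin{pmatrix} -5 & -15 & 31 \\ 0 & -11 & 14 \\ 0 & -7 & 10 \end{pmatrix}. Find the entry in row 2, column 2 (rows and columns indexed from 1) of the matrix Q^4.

431

Characteristic polynomial: μ^3 + 6μ^2 - 7μ - 60 = (μ - 3)(μ + 4)(μ + 5), so the eigenvalues are -5, -4, 3.
μ=3: eigenvector (-2, -1, -1).
μ=-5: eigenvector (1, 0, 0).
μ=-4: eigenvector (1, 2, 1).
P = [[-2, 1, 1], [-1, 0, 2], [-1, 0, 1]], D = diag(3, -5, -4), P⁻¹ = [[0, 1, -2], [1, 1, -3], [0, 1, -1]].
Q⁴ = P·diag(81, 625, 256)·P⁻¹ = [[625, 719, -1807], [0, 431, -350], [0, 175, -94]].
The requested entry is 431.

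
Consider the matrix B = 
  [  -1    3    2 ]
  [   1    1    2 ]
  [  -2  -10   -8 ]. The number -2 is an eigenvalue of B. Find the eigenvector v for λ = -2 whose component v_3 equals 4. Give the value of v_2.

-2

B + 2I = [[1, 3, 2], [1, 3, 2], [-2, -10, -6]].
Solving (B + 2I)v = 0 gives the eigenspace spanned by (-2, -2, 4).
With v_3 = 4, v = (-2, -2, 4), so v_2 = -2.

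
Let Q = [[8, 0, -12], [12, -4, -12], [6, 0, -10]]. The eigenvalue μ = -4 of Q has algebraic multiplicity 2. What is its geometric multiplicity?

Q + 4I = [[12, 0, -12], [12, 0, -12], [6, 0, -6]].
This matrix has rank 1, so its null space has dimension 3 − 1 = 2.

2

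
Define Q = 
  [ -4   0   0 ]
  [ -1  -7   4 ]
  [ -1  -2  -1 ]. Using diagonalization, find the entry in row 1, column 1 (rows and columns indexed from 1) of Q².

16

Characteristic polynomial: λ^3 + 12λ^2 + 47λ + 60 = (λ + 3)(λ + 4)(λ + 5), so the eigenvalues are -5, -4, -3.
λ=-4: eigenvector (1, 1, 1).
λ=-5: eigenvector (0, 2, 1).
λ=-3: eigenvector (0, 1, 1).
P = [[1, 0, 0], [1, 2, 1], [1, 1, 1]], D = diag(-4, -5, -3), P⁻¹ = [[1, 0, 0], [0, 1, -1], [-1, -1, 2]].
Q² = P·diag(16, 25, 9)·P⁻¹ = [[16, 0, 0], [7, 41, -32], [7, 16, -7]].
The requested entry is 16.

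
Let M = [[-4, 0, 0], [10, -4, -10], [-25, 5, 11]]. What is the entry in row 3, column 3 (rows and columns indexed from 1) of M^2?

Characteristic polynomial: s^3 - 3s^2 - 22s + 24 = (s - 6)(s - 1)(s + 4), so the eigenvalues are -4, 1, 6.
s=-4: eigenvector (1, 2, 1).
s=1: eigenvector (0, 2, -1).
s=6: eigenvector (0, -1, 1).
P = [[1, 0, 0], [2, 2, -1], [1, -1, 1]], D = diag(-4, 1, 6), P⁻¹ = [[1, 0, 0], [-3, 1, 1], [-4, 1, 2]].
M² = P·diag(16, 1, 36)·P⁻¹ = [[16, 0, 0], [170, -34, -70], [-125, 35, 71]].
The requested entry is 71.

71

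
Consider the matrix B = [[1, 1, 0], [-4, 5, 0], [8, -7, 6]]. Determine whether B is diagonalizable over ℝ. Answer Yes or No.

No

Characteristic polynomial: p(t) = t^3 - 12t^2 + 45t - 54 = (t - 6)(t - 3)^2.
t = 3 has algebraic multiplicity 2; rank(B − 3I) = 2, so geometric multiplicity = 1.
Geometric multiplicity < algebraic multiplicity, so B is not diagonalizable.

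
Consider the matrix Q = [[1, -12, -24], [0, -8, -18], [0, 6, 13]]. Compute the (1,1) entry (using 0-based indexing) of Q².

Characteristic polynomial: s^3 - 6s^2 + 9s - 4 = (s - 4)(s - 1)^2, so the eigenvalues are 1, 1, 4.
s=1: eigenvector (1, 2, -1).
s=4: eigenvector (-4, -3, 2).
s=1: eigenvector (0, -2, 1).
P = [[1, -4, 0], [2, -3, -2], [-1, 2, 1]], D = diag(1, 4, 1), P⁻¹ = [[1, 4, 8], [0, 1, 2], [1, 2, 5]].
Q² = P·diag(1, 16, 1)·P⁻¹ = [[1, -60, -120], [0, -44, -90], [0, 30, 61]].
The requested entry is -44.

-44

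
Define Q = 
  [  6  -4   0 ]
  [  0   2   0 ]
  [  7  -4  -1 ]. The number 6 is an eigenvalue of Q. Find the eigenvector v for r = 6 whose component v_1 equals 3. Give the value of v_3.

Q − 6I = [[0, -4, 0], [0, -4, 0], [7, -4, -7]].
Solving (Q − 6I)v = 0 gives the eigenspace spanned by (3, 0, 3).
With v_1 = 3, v = (3, 0, 3), so v_3 = 3.

3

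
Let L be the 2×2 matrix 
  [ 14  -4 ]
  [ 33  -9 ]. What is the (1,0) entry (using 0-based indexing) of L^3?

627

Characteristic polynomial: r^2 - 5r + 6 = (r - 3)(r - 2), so the eigenvalues are 2, 3.
r=3: eigenvector (-4, -11).
r=2: eigenvector (1, 3).
P = [[-4, 1], [-11, 3]], D = diag(3, 2), P⁻¹ = [[-3, 1], [-11, 4]].
L³ = P·diag(27, 8)·P⁻¹ = [[236, -76], [627, -201]].
The requested entry is 627.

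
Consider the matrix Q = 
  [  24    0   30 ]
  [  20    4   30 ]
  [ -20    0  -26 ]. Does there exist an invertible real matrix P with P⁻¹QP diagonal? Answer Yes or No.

Yes

Characteristic polynomial: p(λ) = λ^3 - 2λ^2 - 32λ + 96 = (λ - 4)^2(λ + 6).
λ = 4 has algebraic multiplicity 2; rank(Q − 4I) = 1, so geometric multiplicity = 2.
Every eigenvalue has geometric = algebraic multiplicity, so Q is diagonalizable.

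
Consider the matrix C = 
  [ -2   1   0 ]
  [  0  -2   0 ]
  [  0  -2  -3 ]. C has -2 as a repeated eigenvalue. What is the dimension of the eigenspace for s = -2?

C + 2I = [[0, 1, 0], [0, 0, 0], [0, -2, -1]].
This matrix has rank 2, so its null space has dimension 3 − 2 = 1.

1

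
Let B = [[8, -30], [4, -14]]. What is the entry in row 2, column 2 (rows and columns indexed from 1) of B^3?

-344

Characteristic polynomial: s^2 + 6s + 8 = (s + 2)(s + 4), so the eigenvalues are -4, -2.
s=-2: eigenvector (3, 1).
s=-4: eigenvector (-5, -2).
P = [[3, -5], [1, -2]], D = diag(-2, -4), P⁻¹ = [[2, -5], [1, -3]].
B³ = P·diag(-8, -64)·P⁻¹ = [[272, -840], [112, -344]].
The requested entry is -344.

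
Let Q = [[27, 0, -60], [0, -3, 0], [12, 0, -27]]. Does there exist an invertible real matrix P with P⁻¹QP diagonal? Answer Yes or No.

Yes

Characteristic polynomial: p(s) = s^3 + 3s^2 - 9s - 27 = (s - 3)(s + 3)^2.
s = -3 has algebraic multiplicity 2; rank(Q + 3I) = 1, so geometric multiplicity = 2.
Every eigenvalue has geometric = algebraic multiplicity, so Q is diagonalizable.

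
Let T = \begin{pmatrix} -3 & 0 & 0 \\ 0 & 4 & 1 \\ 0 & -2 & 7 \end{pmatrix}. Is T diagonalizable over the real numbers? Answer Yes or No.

Yes

Characteristic polynomial: p(s) = s^3 - 8s^2 - 3s + 90 = (s - 6)(s - 5)(s + 3).
All 3 eigenvalues are distinct, so T is diagonalizable.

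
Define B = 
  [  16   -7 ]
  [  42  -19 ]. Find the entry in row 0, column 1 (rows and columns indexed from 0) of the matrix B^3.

-133

Characteristic polynomial: t^2 + 3t - 10 = (t - 2)(t + 5), so the eigenvalues are -5, 2.
t=2: eigenvector (1, 2).
t=-5: eigenvector (1, 3).
P = [[1, 1], [2, 3]], D = diag(2, -5), P⁻¹ = [[3, -1], [-2, 1]].
B³ = P·diag(8, -125)·P⁻¹ = [[274, -133], [798, -391]].
The requested entry is -133.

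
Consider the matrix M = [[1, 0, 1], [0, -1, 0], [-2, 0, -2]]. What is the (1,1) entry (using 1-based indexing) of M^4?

Characteristic polynomial: s^3 + 2s^2 + s = s(s + 1)^2, so the eigenvalues are -1, -1, 0.
s=0: eigenvector (1, 0, -1).
s=-1: eigenvector (-1, 0, 2).
s=-1: eigenvector (2, 1, -4).
P = [[1, -1, 2], [0, 0, 1], [-1, 2, -4]], D = diag(0, -1, -1), P⁻¹ = [[2, 0, 1], [1, 2, 1], [0, 1, 0]].
M⁴ = P·diag(0, 1, 1)·P⁻¹ = [[-1, 0, -1], [0, 1, 0], [2, 0, 2]].
The requested entry is -1.

-1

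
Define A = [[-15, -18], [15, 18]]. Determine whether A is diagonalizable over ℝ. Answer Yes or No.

Yes

Characteristic polynomial: p(t) = t^2 - 3t = t(t - 3).
All 2 eigenvalues are distinct, so A is diagonalizable.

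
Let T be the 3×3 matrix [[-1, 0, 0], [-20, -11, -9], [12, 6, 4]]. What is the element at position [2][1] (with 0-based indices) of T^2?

-42

Characteristic polynomial: μ^3 + 8μ^2 + 17μ + 10 = (μ + 1)(μ + 2)(μ + 5), so the eigenvalues are -5, -2, -1.
μ=-1: eigenvector (1, -2, 0).
μ=-5: eigenvector (0, 3, -2).
μ=-2: eigenvector (0, -1, 1).
P = [[1, 0, 0], [-2, 3, -1], [0, -2, 1]], D = diag(-1, -5, -2), P⁻¹ = [[1, 0, 0], [2, 1, 1], [4, 2, 3]].
T² = P·diag(1, 25, 4)·P⁻¹ = [[1, 0, 0], [132, 67, 63], [-84, -42, -38]].
The requested entry is -42.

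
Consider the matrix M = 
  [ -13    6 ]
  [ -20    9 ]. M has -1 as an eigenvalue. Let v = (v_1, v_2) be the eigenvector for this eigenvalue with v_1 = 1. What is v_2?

M + 1I = [[-12, 6], [-20, 10]].
Solving (M + 1I)v = 0 gives the eigenspace spanned by (1, 2).
With v_1 = 1, v = (1, 2), so v_2 = 2.

2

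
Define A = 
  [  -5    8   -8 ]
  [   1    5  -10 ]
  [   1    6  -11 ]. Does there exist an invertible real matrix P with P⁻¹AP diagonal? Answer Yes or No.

Characteristic polynomial: p(λ) = λ^3 + 11λ^2 + 35λ + 25 = (λ + 1)(λ + 5)^2.
λ = -5 has algebraic multiplicity 2; rank(A + 5I) = 2, so geometric multiplicity = 1.
Geometric multiplicity < algebraic multiplicity, so A is not diagonalizable.

No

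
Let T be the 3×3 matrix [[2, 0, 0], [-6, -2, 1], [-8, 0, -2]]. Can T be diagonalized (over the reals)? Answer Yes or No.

No

Characteristic polynomial: p(r) = r^3 + 2r^2 - 4r - 8 = (r - 2)(r + 2)^2.
r = -2 has algebraic multiplicity 2; rank(T + 2I) = 2, so geometric multiplicity = 1.
Geometric multiplicity < algebraic multiplicity, so T is not diagonalizable.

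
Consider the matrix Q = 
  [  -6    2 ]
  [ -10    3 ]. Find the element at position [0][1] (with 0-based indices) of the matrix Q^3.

Characteristic polynomial: r^2 + 3r + 2 = (r + 1)(r + 2), so the eigenvalues are -2, -1.
r=-1: eigenvector (2, 5).
r=-2: eigenvector (1, 2).
P = [[2, 1], [5, 2]], D = diag(-1, -2), P⁻¹ = [[-2, 1], [5, -2]].
Q³ = P·diag(-1, -8)·P⁻¹ = [[-36, 14], [-70, 27]].
The requested entry is 14.

14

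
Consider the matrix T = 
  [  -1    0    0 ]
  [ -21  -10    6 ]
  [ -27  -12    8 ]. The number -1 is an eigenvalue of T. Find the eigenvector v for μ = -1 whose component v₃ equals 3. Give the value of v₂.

T + 1I = [[0, 0, 0], [-21, -9, 6], [-27, -12, 9]].
Solving (T + 1I)v = 0 gives the eigenspace spanned by (-3, 9, 3).
With v₃ = 3, v = (-3, 9, 3), so v₂ = 9.

9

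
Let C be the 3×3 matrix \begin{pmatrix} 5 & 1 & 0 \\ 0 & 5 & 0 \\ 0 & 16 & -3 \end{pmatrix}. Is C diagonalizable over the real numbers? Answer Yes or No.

Characteristic polynomial: p(s) = s^3 - 7s^2 - 5s + 75 = (s - 5)^2(s + 3).
s = 5 has algebraic multiplicity 2; rank(C − 5I) = 2, so geometric multiplicity = 1.
Geometric multiplicity < algebraic multiplicity, so C is not diagonalizable.

No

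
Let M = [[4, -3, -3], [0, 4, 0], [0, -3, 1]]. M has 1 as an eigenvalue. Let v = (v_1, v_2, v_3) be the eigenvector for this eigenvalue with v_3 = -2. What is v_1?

-2

M − 1I = [[3, -3, -3], [0, 3, 0], [0, -3, 0]].
Solving (M − 1I)v = 0 gives the eigenspace spanned by (-2, 0, -2).
With v_3 = -2, v = (-2, 0, -2), so v_1 = -2.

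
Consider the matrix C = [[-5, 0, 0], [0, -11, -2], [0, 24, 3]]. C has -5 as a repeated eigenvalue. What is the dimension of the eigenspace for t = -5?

C + 5I = [[0, 0, 0], [0, -6, -2], [0, 24, 8]].
This matrix has rank 1, so its null space has dimension 3 − 1 = 2.

2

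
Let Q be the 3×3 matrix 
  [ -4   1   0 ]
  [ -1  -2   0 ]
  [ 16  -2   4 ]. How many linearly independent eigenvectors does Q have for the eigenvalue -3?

1

Q + 3I = [[-1, 1, 0], [-1, 1, 0], [16, -2, 7]].
This matrix has rank 2, so its null space has dimension 3 − 2 = 1.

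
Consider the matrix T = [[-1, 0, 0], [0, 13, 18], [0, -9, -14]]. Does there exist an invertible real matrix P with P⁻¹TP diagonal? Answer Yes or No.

Yes

Characteristic polynomial: p(s) = s^3 + 2s^2 - 19s - 20 = (s - 4)(s + 1)(s + 5).
All 3 eigenvalues are distinct, so T is diagonalizable.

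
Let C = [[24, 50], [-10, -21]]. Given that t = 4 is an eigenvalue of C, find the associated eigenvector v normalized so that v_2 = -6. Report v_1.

15

C − 4I = [[20, 50], [-10, -25]].
Solving (C − 4I)v = 0 gives the eigenspace spanned by (15, -6).
With v_2 = -6, v = (15, -6), so v_1 = 15.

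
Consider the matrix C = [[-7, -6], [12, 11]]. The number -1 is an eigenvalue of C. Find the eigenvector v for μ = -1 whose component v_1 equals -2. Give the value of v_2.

C + 1I = [[-6, -6], [12, 12]].
Solving (C + 1I)v = 0 gives the eigenspace spanned by (-2, 2).
With v_1 = -2, v = (-2, 2), so v_2 = 2.

2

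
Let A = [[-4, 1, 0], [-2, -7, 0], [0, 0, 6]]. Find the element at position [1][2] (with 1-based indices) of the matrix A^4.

-671

Characteristic polynomial: t^3 + 5t^2 - 36t - 180 = (t - 6)(t + 5)(t + 6), so the eigenvalues are -6, -5, 6.
t=-5: eigenvector (1, -1, 0).
t=-6: eigenvector (-1, 2, 0).
t=6: eigenvector (0, 0, 1).
P = [[1, -1, 0], [-1, 2, 0], [0, 0, 1]], D = diag(-5, -6, 6), P⁻¹ = [[2, 1, 0], [1, 1, 0], [0, 0, 1]].
A⁴ = P·diag(625, 1296, 1296)·P⁻¹ = [[-46, -671, 0], [1342, 1967, 0], [0, 0, 1296]].
The requested entry is -671.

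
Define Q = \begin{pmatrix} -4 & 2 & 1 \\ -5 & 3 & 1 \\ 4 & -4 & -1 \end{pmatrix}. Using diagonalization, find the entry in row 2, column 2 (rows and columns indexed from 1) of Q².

Characteristic polynomial: λ^3 + 2λ^2 - λ - 2 = (λ - 1)(λ + 1)(λ + 2), so the eigenvalues are -2, -1, 1.
λ=-2: eigenvector (1, 1, 0).
λ=1: eigenvector (0, 1, -2).
λ=-1: eigenvector (1, 1, 1).
P = [[1, 0, 1], [1, 1, 1], [0, -2, 1]], D = diag(-2, 1, -1), P⁻¹ = [[3, -2, -1], [-1, 1, 0], [-2, 2, 1]].
Q² = P·diag(4, 1, 1)·P⁻¹ = [[10, -6, -3], [9, -5, -3], [0, 0, 1]].
The requested entry is -5.

-5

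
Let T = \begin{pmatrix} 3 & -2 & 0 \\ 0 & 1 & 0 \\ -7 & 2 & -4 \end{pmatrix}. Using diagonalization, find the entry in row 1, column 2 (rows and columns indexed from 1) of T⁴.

-80

Characteristic polynomial: λ^3 - 13λ + 12 = (λ - 3)(λ - 1)(λ + 4), so the eigenvalues are -4, 1, 3.
λ=-4: eigenvector (0, 0, 1).
λ=1: eigenvector (1, 1, -1).
λ=3: eigenvector (1, 0, -1).
P = [[0, 1, 1], [0, 1, 0], [1, -1, -1]], D = diag(-4, 1, 3), P⁻¹ = [[1, 0, 1], [0, 1, 0], [1, -1, 0]].
T⁴ = P·diag(256, 1, 81)·P⁻¹ = [[81, -80, 0], [0, 1, 0], [175, 80, 256]].
The requested entry is -80.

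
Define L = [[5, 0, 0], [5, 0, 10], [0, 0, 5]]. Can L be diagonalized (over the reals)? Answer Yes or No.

Characteristic polynomial: p(s) = s^3 - 10s^2 + 25s = s(s - 5)^2.
s = 5 has algebraic multiplicity 2; rank(L − 5I) = 1, so geometric multiplicity = 2.
Every eigenvalue has geometric = algebraic multiplicity, so L is diagonalizable.

Yes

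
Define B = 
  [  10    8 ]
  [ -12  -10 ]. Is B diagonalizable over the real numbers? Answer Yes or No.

Yes

Characteristic polynomial: p(s) = s^2 - 4 = (s - 2)(s + 2).
All 2 eigenvalues are distinct, so B is diagonalizable.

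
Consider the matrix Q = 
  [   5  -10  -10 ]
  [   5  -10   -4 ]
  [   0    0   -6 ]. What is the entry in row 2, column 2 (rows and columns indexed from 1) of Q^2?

Characteristic polynomial: λ^3 + 11λ^2 + 30λ = λ(λ + 5)(λ + 6), so the eigenvalues are -6, -5, 0.
λ=-5: eigenvector (1, 1, 0).
λ=0: eigenvector (-2, -1, 0).
λ=-6: eigenvector (0, -1, 1).
P = [[1, -2, 0], [1, -1, -1], [0, 0, 1]], D = diag(-5, 0, -6), P⁻¹ = [[-1, 2, 2], [-1, 1, 1], [0, 0, 1]].
Q² = P·diag(25, 0, 36)·P⁻¹ = [[-25, 50, 50], [-25, 50, 14], [0, 0, 36]].
The requested entry is 50.

50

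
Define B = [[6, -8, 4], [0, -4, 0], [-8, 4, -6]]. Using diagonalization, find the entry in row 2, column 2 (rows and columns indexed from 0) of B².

4

Characteristic polynomial: r^3 + 4r^2 - 4r - 16 = (r - 2)(r + 2)(r + 4), so the eigenvalues are -4, -2, 2.
r=2: eigenvector (1, 0, -1).
r=-4: eigenvector (0, 1, 2).
r=-2: eigenvector (-1, 0, 2).
P = [[1, 0, -1], [0, 1, 0], [-1, 2, 2]], D = diag(2, -4, -2), P⁻¹ = [[2, -2, 1], [0, 1, 0], [1, -2, 1]].
B² = P·diag(4, 16, 4)·P⁻¹ = [[4, 0, 0], [0, 16, 0], [0, 24, 4]].
The requested entry is 4.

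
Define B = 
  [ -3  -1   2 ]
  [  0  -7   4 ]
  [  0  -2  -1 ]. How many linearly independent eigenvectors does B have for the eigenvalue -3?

1

B + 3I = [[0, -1, 2], [0, -4, 4], [0, -2, 2]].
This matrix has rank 2, so its null space has dimension 3 − 2 = 1.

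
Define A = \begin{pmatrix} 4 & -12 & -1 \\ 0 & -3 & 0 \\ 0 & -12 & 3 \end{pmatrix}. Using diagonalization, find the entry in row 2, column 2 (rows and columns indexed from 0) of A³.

27

Characteristic polynomial: r^3 - 4r^2 - 9r + 36 = (r - 4)(r - 3)(r + 3), so the eigenvalues are -3, 3, 4.
r=4: eigenvector (1, 0, 0).
r=-3: eigenvector (2, 1, 2).
r=3: eigenvector (1, 0, 1).
P = [[1, 2, 1], [0, 1, 0], [0, 2, 1]], D = diag(4, -3, 3), P⁻¹ = [[1, 0, -1], [0, 1, 0], [0, -2, 1]].
A³ = P·diag(64, -27, 27)·P⁻¹ = [[64, -108, -37], [0, -27, 0], [0, -108, 27]].
The requested entry is 27.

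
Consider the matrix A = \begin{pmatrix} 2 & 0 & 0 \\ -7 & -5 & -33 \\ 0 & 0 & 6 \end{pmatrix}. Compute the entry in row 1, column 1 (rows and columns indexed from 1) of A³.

8

Characteristic polynomial: μ^3 - 3μ^2 - 28μ + 60 = (μ - 6)(μ - 2)(μ + 5), so the eigenvalues are -5, 2, 6.
μ=2: eigenvector (1, -1, 0).
μ=-5: eigenvector (0, 1, 0).
μ=6: eigenvector (0, -3, 1).
P = [[1, 0, 0], [-1, 1, -3], [0, 0, 1]], D = diag(2, -5, 6), P⁻¹ = [[1, 0, 0], [1, 1, 3], [0, 0, 1]].
A³ = P·diag(8, -125, 216)·P⁻¹ = [[8, 0, 0], [-133, -125, -1023], [0, 0, 216]].
The requested entry is 8.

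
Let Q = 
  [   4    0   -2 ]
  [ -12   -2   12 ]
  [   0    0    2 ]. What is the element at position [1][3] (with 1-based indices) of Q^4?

Characteristic polynomial: s^3 - 4s^2 - 4s + 16 = (s - 4)(s - 2)(s + 2), so the eigenvalues are -2, 2, 4.
s=4: eigenvector (1, -2, 0).
s=2: eigenvector (1, 0, 1).
s=-2: eigenvector (0, 1, 0).
P = [[1, 1, 0], [-2, 0, 1], [0, 1, 0]], D = diag(4, 2, -2), P⁻¹ = [[1, 0, -1], [0, 0, 1], [2, 1, -2]].
Q⁴ = P·diag(256, 16, 16)·P⁻¹ = [[256, 0, -240], [-480, 16, 480], [0, 0, 16]].
The requested entry is -240.

-240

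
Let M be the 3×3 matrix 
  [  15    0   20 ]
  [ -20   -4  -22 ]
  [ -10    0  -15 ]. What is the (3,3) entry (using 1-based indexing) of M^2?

25

Characteristic polynomial: λ^3 + 4λ^2 - 25λ - 100 = (λ - 5)(λ + 4)(λ + 5), so the eigenvalues are -5, -4, 5.
λ=-5: eigenvector (-1, 2, 1).
λ=-4: eigenvector (0, 1, 0).
λ=5: eigenvector (-2, 2, 1).
P = [[-1, 0, -2], [2, 1, 2], [1, 0, 1]], D = diag(-5, -4, 5), P⁻¹ = [[1, 0, 2], [0, 1, -2], [-1, 0, -1]].
M² = P·diag(25, 16, 25)·P⁻¹ = [[25, 0, 0], [0, 16, 18], [0, 0, 25]].
The requested entry is 25.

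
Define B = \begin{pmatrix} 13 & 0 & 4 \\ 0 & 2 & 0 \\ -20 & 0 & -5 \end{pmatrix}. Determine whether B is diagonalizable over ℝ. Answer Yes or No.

Yes

Characteristic polynomial: p(s) = s^3 - 10s^2 + 31s - 30 = (s - 5)(s - 3)(s - 2).
All 3 eigenvalues are distinct, so B is diagonalizable.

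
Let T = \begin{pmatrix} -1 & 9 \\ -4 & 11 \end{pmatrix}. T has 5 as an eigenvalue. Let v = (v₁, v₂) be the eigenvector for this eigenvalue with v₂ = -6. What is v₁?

-9

T − 5I = [[-6, 9], [-4, 6]].
Solving (T − 5I)v = 0 gives the eigenspace spanned by (-9, -6).
With v₂ = -6, v = (-9, -6), so v₁ = -9.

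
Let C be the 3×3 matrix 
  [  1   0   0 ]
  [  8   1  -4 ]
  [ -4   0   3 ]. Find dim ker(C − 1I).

2

C − 1I = [[0, 0, 0], [8, 0, -4], [-4, 0, 2]].
This matrix has rank 1, so its null space has dimension 3 − 1 = 2.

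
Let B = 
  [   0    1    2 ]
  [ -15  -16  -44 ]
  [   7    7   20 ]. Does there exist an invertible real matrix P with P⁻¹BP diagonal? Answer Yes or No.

No

Characteristic polynomial: p(λ) = λ^3 - 4λ^2 - 11λ - 6 = (λ - 6)(λ + 1)^2.
λ = -1 has algebraic multiplicity 2; rank(B + 1I) = 2, so geometric multiplicity = 1.
Geometric multiplicity < algebraic multiplicity, so B is not diagonalizable.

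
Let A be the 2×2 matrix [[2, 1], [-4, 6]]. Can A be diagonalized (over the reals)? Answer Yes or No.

No

Characteristic polynomial: p(s) = s^2 - 8s + 16 = (s - 4)^2.
s = 4 has algebraic multiplicity 2; rank(A − 4I) = 1, so geometric multiplicity = 1.
Geometric multiplicity < algebraic multiplicity, so A is not diagonalizable.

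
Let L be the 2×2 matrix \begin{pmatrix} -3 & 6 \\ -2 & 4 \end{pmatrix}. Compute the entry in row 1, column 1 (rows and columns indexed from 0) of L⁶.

4

Characteristic polynomial: r^2 - r = r(r - 1), so the eigenvalues are 0, 1.
r=0: eigenvector (2, 1).
r=1: eigenvector (-3, -2).
P = [[2, -3], [1, -2]], D = diag(0, 1), P⁻¹ = [[2, -3], [1, -2]].
L⁶ = P·diag(0, 1)·P⁻¹ = [[-3, 6], [-2, 4]].
The requested entry is 4.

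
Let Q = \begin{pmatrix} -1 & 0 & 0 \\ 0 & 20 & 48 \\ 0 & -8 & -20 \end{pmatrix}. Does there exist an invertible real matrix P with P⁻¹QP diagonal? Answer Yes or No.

Yes

Characteristic polynomial: p(s) = s^3 + s^2 - 16s - 16 = (s - 4)(s + 1)(s + 4).
All 3 eigenvalues are distinct, so Q is diagonalizable.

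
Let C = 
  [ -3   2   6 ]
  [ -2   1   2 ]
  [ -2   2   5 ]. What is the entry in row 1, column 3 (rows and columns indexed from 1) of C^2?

Characteristic polynomial: r^3 - 3r^2 - r + 3 = (r - 3)(r - 1)(r + 1), so the eigenvalues are -1, 1, 3.
r=1: eigenvector (1, -1, 1).
r=-1: eigenvector (1, 1, 0).
r=3: eigenvector (1, 0, 1).
P = [[1, 1, 1], [-1, 1, 0], [1, 0, 1]], D = diag(1, -1, 3), P⁻¹ = [[1, -1, -1], [1, 0, -1], [-1, 1, 2]].
C² = P·diag(1, 1, 9)·P⁻¹ = [[-7, 8, 16], [0, 1, 0], [-8, 8, 17]].
The requested entry is 16.

16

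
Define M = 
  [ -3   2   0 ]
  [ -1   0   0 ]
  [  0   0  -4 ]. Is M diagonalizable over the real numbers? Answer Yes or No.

Yes

Characteristic polynomial: p(r) = r^3 + 7r^2 + 14r + 8 = (r + 1)(r + 2)(r + 4).
All 3 eigenvalues are distinct, so M is diagonalizable.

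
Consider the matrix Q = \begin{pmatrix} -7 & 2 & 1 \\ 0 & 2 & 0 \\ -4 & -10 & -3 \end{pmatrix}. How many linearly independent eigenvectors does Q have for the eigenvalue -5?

1

Q + 5I = [[-2, 2, 1], [0, 7, 0], [-4, -10, 2]].
This matrix has rank 2, so its null space has dimension 3 − 2 = 1.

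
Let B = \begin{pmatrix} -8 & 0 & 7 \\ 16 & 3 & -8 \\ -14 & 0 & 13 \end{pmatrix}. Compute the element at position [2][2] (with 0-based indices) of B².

Characteristic polynomial: μ^3 - 8μ^2 + 9μ + 18 = (μ - 6)(μ - 3)(μ + 1), so the eigenvalues are -1, 3, 6.
μ=6: eigenvector (1, 0, 2).
μ=3: eigenvector (0, 1, 0).
μ=-1: eigenvector (-1, 2, -1).
P = [[1, 0, -1], [0, 1, 2], [2, 0, -1]], D = diag(6, 3, -1), P⁻¹ = [[-1, 0, 1], [4, 1, -2], [-2, 0, 1]].
B² = P·diag(36, 9, 1)·P⁻¹ = [[-34, 0, 35], [32, 9, -16], [-70, 0, 71]].
The requested entry is 71.

71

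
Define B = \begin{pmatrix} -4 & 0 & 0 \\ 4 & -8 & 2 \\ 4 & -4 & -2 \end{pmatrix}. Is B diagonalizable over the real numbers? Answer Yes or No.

Yes

Characteristic polynomial: p(t) = t^3 + 14t^2 + 64t + 96 = (t + 4)^2(t + 6).
t = -4 has algebraic multiplicity 2; rank(B + 4I) = 1, so geometric multiplicity = 2.
Every eigenvalue has geometric = algebraic multiplicity, so B is diagonalizable.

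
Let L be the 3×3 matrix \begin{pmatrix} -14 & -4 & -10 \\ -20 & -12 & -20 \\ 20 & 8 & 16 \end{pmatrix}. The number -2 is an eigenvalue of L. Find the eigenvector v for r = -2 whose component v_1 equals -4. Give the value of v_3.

8

L + 2I = [[-12, -4, -10], [-20, -10, -20], [20, 8, 18]].
Solving (L + 2I)v = 0 gives the eigenspace spanned by (-4, -8, 8).
With v_1 = -4, v = (-4, -8, 8), so v_3 = 8.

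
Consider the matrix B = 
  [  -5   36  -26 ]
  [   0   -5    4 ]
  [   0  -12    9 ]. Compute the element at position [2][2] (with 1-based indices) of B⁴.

-239

Characteristic polynomial: s^3 + s^2 - 17s + 15 = (s - 3)(s - 1)(s + 5), so the eigenvalues are -5, 1, 3.
s=-5: eigenvector (1, 0, 0).
s=3: eigenvector (-2, 1, 2).
s=1: eigenvector (1, -2, -3).
P = [[1, -2, 1], [0, 1, -2], [0, 2, -3]], D = diag(-5, 3, 1), P⁻¹ = [[1, -4, 3], [0, -3, 2], [0, -2, 1]].
B⁴ = P·diag(625, 81, 1)·P⁻¹ = [[625, -2016, 1552], [0, -239, 160], [0, -480, 321]].
The requested entry is -239.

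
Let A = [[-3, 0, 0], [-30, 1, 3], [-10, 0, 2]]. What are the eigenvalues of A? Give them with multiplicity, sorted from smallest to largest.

-3, 1, 2

Characteristic polynomial: p(s) = s^3 - 7s + 6 = (s - 2)(s - 1)(s + 3).
Roots (with multiplicity): -3, 1, 2.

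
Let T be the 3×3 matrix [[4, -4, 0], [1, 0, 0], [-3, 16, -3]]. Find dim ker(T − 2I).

T − 2I = [[2, -4, 0], [1, -2, 0], [-3, 16, -5]].
This matrix has rank 2, so its null space has dimension 3 − 2 = 1.

1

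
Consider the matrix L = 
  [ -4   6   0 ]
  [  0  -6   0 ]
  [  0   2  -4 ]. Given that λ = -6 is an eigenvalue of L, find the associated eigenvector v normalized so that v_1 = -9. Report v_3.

L + 6I = [[2, 6, 0], [0, 0, 0], [0, 2, 2]].
Solving (L + 6I)v = 0 gives the eigenspace spanned by (-9, 3, -3).
With v_1 = -9, v = (-9, 3, -3), so v_3 = -3.

-3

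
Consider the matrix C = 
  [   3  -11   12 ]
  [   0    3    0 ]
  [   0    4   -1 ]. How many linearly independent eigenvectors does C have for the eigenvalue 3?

C − 3I = [[0, -11, 12], [0, 0, 0], [0, 4, -4]].
This matrix has rank 2, so its null space has dimension 3 − 2 = 1.

1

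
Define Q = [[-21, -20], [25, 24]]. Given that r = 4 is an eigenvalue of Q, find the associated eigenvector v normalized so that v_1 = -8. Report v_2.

10

Q − 4I = [[-25, -20], [25, 20]].
Solving (Q − 4I)v = 0 gives the eigenspace spanned by (-8, 10).
With v_1 = -8, v = (-8, 10), so v_2 = 10.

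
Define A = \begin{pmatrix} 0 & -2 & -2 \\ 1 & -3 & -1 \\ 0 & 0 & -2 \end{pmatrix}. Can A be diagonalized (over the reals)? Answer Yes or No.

Yes

Characteristic polynomial: p(t) = t^3 + 5t^2 + 8t + 4 = (t + 1)(t + 2)^2.
t = -2 has algebraic multiplicity 2; rank(A + 2I) = 1, so geometric multiplicity = 2.
Every eigenvalue has geometric = algebraic multiplicity, so A is diagonalizable.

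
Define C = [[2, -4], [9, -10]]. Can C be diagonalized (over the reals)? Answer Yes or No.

No

Characteristic polynomial: p(μ) = μ^2 + 8μ + 16 = (μ + 4)^2.
μ = -4 has algebraic multiplicity 2; rank(C + 4I) = 1, so geometric multiplicity = 1.
Geometric multiplicity < algebraic multiplicity, so C is not diagonalizable.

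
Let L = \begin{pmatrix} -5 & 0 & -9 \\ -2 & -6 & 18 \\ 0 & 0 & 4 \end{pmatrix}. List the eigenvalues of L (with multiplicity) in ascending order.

Characteristic polynomial: p(s) = s^3 + 7s^2 - 14s - 120 = (s - 4)(s + 5)(s + 6).
Roots (with multiplicity): -6, -5, 4.

-6, -5, 4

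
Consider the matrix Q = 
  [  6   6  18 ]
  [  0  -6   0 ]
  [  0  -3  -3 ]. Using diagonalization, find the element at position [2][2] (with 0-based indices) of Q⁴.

81

Characteristic polynomial: s^3 + 3s^2 - 36s - 108 = (s - 6)(s + 3)(s + 6), so the eigenvalues are -6, -3, 6.
s=6: eigenvector (1, 0, 0).
s=-6: eigenvector (-2, 1, 1).
s=-3: eigenvector (-2, 0, 1).
P = [[1, -2, -2], [0, 1, 0], [0, 1, 1]], D = diag(6, -6, -3), P⁻¹ = [[1, 0, 2], [0, 1, 0], [0, -1, 1]].
Q⁴ = P·diag(1296, 1296, 81)·P⁻¹ = [[1296, -2430, 2430], [0, 1296, 0], [0, 1215, 81]].
The requested entry is 81.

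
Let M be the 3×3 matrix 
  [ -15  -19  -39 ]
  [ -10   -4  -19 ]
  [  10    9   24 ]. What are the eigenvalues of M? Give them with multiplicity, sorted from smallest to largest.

Characteristic polynomial: p(λ) = λ^3 - 5λ^2 - 25λ + 125 = (λ - 5)^2(λ + 5).
Roots (with multiplicity): -5, 5, 5.

-5, 5, 5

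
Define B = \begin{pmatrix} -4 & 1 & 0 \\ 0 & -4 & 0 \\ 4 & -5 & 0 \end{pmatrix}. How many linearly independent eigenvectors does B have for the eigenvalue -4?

B + 4I = [[0, 1, 0], [0, 0, 0], [4, -5, 4]].
This matrix has rank 2, so its null space has dimension 3 − 2 = 1.

1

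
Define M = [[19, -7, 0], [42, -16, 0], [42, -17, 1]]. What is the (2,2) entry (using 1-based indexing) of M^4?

-1202

Characteristic polynomial: s^3 - 4s^2 - 7s + 10 = (s - 5)(s - 1)(s + 2), so the eigenvalues are -2, 1, 5.
s=-2: eigenvector (-1, -3, -3).
s=5: eigenvector (1, 2, 2).
s=1: eigenvector (0, 0, 1).
P = [[-1, 1, 0], [-3, 2, 0], [-3, 2, 1]], D = diag(-2, 5, 1), P⁻¹ = [[2, -1, 0], [3, -1, 0], [0, -1, 1]].
M⁴ = P·diag(16, 625, 1)·P⁻¹ = [[1843, -609, 0], [3654, -1202, 0], [3654, -1203, 1]].
The requested entry is -1202.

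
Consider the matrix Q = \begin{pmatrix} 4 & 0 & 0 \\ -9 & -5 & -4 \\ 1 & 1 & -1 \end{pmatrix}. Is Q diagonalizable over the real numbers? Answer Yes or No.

No

Characteristic polynomial: p(t) = t^3 + 2t^2 - 15t - 36 = (t - 4)(t + 3)^2.
t = -3 has algebraic multiplicity 2; rank(Q + 3I) = 2, so geometric multiplicity = 1.
Geometric multiplicity < algebraic multiplicity, so Q is not diagonalizable.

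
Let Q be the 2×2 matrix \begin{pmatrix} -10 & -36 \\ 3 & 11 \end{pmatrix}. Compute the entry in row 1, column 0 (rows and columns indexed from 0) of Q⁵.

Characteristic polynomial: λ^2 - λ - 2 = (λ - 2)(λ + 1), so the eigenvalues are -1, 2.
λ=2: eigenvector (-3, 1).
λ=-1: eigenvector (4, -1).
P = [[-3, 4], [1, -1]], D = diag(2, -1), P⁻¹ = [[1, 4], [1, 3]].
Q⁵ = P·diag(32, -1)·P⁻¹ = [[-100, -396], [33, 131]].
The requested entry is 33.

33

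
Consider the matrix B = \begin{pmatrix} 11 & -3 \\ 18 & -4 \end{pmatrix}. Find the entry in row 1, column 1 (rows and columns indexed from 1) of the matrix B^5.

Characteristic polynomial: r^2 - 7r + 10 = (r - 5)(r - 2), so the eigenvalues are 2, 5.
r=5: eigenvector (-1, -2).
r=2: eigenvector (1, 3).
P = [[-1, 1], [-2, 3]], D = diag(5, 2), P⁻¹ = [[-3, 1], [-2, 1]].
B⁵ = P·diag(3125, 32)·P⁻¹ = [[9311, -3093], [18558, -6154]].
The requested entry is 9311.

9311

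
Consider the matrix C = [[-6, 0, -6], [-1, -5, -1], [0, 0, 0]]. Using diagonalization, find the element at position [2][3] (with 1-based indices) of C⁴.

Characteristic polynomial: s^3 + 11s^2 + 30s = s(s + 5)(s + 6), so the eigenvalues are -6, -5, 0.
s=0: eigenvector (1, 0, -1).
s=-5: eigenvector (0, 1, 0).
s=-6: eigenvector (1, 1, 0).
P = [[1, 0, 1], [0, 1, 1], [-1, 0, 0]], D = diag(0, -5, -6), P⁻¹ = [[0, 0, -1], [-1, 1, -1], [1, 0, 1]].
C⁴ = P·diag(0, 625, 1296)·P⁻¹ = [[1296, 0, 1296], [671, 625, 671], [0, 0, 0]].
The requested entry is 671.

671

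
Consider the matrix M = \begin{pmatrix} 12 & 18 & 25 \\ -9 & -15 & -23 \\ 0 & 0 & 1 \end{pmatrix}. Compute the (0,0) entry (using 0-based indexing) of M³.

Characteristic polynomial: μ^3 + 2μ^2 - 21μ + 18 = (μ - 3)(μ - 1)(μ + 6), so the eigenvalues are -6, 1, 3.
μ=1: eigenvector (1, -2, 1).
μ=3: eigenvector (-2, 1, 0).
μ=-6: eigenvector (-1, 1, 0).
P = [[1, -2, -1], [-2, 1, 1], [1, 0, 0]], D = diag(1, 3, -6), P⁻¹ = [[0, 0, 1], [-1, -1, -1], [1, 2, 3]].
M³ = P·diag(1, 27, -216)·P⁻¹ = [[270, 486, 703], [-243, -459, -677], [0, 0, 1]].
The requested entry is 270.

270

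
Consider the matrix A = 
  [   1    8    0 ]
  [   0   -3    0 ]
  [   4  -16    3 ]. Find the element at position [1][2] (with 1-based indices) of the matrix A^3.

56

Characteristic polynomial: r^3 - r^2 - 9r + 9 = (r - 3)(r - 1)(r + 3), so the eigenvalues are -3, 1, 3.
r=-3: eigenvector (-2, 1, 4).
r=3: eigenvector (0, 0, 1).
r=1: eigenvector (-1, 0, 2).
P = [[-2, 0, -1], [1, 0, 0], [4, 1, 2]], D = diag(-3, 3, 1), P⁻¹ = [[0, 1, 0], [2, 0, 1], [-1, -2, 0]].
A³ = P·diag(-27, 27, 1)·P⁻¹ = [[1, 56, 0], [0, -27, 0], [52, -112, 27]].
The requested entry is 56.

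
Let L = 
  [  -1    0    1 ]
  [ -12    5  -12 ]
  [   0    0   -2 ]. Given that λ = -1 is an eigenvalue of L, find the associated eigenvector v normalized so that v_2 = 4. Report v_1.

L + 1I = [[0, 0, 1], [-12, 6, -12], [0, 0, -1]].
Solving (L + 1I)v = 0 gives the eigenspace spanned by (2, 4, 0).
With v_2 = 4, v = (2, 4, 0), so v_1 = 2.

2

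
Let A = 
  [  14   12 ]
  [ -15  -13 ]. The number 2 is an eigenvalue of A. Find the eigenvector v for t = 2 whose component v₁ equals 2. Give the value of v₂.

-2

A − 2I = [[12, 12], [-15, -15]].
Solving (A − 2I)v = 0 gives the eigenspace spanned by (2, -2).
With v₁ = 2, v = (2, -2), so v₂ = -2.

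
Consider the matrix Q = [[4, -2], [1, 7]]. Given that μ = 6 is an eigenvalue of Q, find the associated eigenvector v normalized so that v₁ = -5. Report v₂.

Q − 6I = [[-2, -2], [1, 1]].
Solving (Q − 6I)v = 0 gives the eigenspace spanned by (-5, 5).
With v₁ = -5, v = (-5, 5), so v₂ = 5.

5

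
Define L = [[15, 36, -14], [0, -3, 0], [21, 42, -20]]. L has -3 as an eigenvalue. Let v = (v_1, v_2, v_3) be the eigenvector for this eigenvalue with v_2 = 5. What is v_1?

-10

L + 3I = [[18, 36, -14], [0, 0, 0], [21, 42, -17]].
Solving (L + 3I)v = 0 gives the eigenspace spanned by (-10, 5, 0).
With v_2 = 5, v = (-10, 5, 0), so v_1 = -10.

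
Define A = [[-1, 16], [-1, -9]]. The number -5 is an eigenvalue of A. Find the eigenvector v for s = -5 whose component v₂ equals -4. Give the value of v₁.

A + 5I = [[4, 16], [-1, -4]].
Solving (A + 5I)v = 0 gives the eigenspace spanned by (16, -4).
With v₂ = -4, v = (16, -4), so v₁ = 16.

16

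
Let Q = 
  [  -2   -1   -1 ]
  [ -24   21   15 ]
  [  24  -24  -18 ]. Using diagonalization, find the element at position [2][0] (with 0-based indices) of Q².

Characteristic polynomial: t^3 - t^2 - 24t - 36 = (t - 6)(t + 2)(t + 3), so the eigenvalues are -3, -2, 6.
t=-2: eigenvector (1, 3, -3).
t=-3: eigenvector (1, 1, 0).
t=6: eigenvector (0, 1, -1).
P = [[1, 1, 0], [3, 1, 1], [-3, 0, -1]], D = diag(-2, -3, 6), P⁻¹ = [[1, -1, -1], [0, 1, 1], [-3, 3, 2]].
Q² = P·diag(4, 9, 36)·P⁻¹ = [[4, 5, 5], [-96, 105, 69], [96, -96, -60]].
The requested entry is 96.

96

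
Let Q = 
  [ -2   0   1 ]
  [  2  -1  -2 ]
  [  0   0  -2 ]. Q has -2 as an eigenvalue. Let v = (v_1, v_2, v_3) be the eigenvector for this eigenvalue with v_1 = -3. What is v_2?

Q + 2I = [[0, 0, 1], [2, 1, -2], [0, 0, 0]].
Solving (Q + 2I)v = 0 gives the eigenspace spanned by (-3, 6, 0).
With v_1 = -3, v = (-3, 6, 0), so v_2 = 6.

6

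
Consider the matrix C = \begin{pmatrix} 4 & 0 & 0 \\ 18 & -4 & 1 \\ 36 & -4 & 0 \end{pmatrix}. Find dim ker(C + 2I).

1

C + 2I = [[6, 0, 0], [18, -2, 1], [36, -4, 2]].
This matrix has rank 2, so its null space has dimension 3 − 2 = 1.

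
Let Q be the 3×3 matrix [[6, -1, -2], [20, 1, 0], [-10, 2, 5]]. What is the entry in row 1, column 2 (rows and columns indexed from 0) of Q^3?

Characteristic polynomial: s^3 - 12s^2 + 41s - 30 = (s - 6)(s - 5)(s - 1), so the eigenvalues are 1, 5, 6.
s=6: eigenvector (1, 4, -2).
s=5: eigenvector (1, 5, -2).
s=1: eigenvector (0, -2, 1).
P = [[1, 1, 0], [4, 5, -2], [-2, -2, 1]], D = diag(6, 5, 1), P⁻¹ = [[1, -1, -2], [0, 1, 2], [2, 0, 1]].
Q³ = P·diag(216, 125, 1)·P⁻¹ = [[216, -91, -182], [860, -239, -480], [-430, 182, 365]].
The requested entry is -480.

-480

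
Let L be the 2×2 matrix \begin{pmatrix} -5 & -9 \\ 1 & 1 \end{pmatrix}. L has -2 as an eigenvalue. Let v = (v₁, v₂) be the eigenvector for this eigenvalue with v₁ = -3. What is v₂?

L + 2I = [[-3, -9], [1, 3]].
Solving (L + 2I)v = 0 gives the eigenspace spanned by (-3, 1).
With v₁ = -3, v = (-3, 1), so v₂ = 1.

1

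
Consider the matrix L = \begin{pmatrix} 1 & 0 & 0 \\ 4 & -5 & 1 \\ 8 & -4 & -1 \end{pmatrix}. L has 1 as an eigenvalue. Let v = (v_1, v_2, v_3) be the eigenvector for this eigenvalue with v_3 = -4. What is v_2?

-2

L − 1I = [[0, 0, 0], [4, -6, 1], [8, -4, -2]].
Solving (L − 1I)v = 0 gives the eigenspace spanned by (-2, -2, -4).
With v_3 = -4, v = (-2, -2, -4), so v_2 = -2.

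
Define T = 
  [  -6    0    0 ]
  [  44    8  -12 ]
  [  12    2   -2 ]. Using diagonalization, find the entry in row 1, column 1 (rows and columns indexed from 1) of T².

Characteristic polynomial: λ^3 - 28λ + 48 = (λ - 4)(λ - 2)(λ + 6), so the eigenvalues are -6, 2, 4.
λ=2: eigenvector (0, 2, 1).
λ=4: eigenvector (0, 3, 1).
λ=-6: eigenvector (1, -4, -1).
P = [[0, 0, 1], [2, 3, -4], [1, 1, -1]], D = diag(2, 4, -6), P⁻¹ = [[-1, -1, 3], [2, 1, -2], [1, 0, 0]].
T² = P·diag(4, 16, 36)·P⁻¹ = [[36, 0, 0], [-56, 40, -72], [-8, 12, -20]].
The requested entry is 36.

36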